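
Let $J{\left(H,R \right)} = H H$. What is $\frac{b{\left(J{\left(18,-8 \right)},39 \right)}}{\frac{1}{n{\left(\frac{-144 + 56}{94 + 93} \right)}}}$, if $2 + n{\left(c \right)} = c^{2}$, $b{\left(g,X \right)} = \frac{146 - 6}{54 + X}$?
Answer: $- \frac{71960}{26877} \approx -2.6774$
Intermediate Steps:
$J{\left(H,R \right)} = H^{2}$
$b{\left(g,X \right)} = \frac{140}{54 + X}$
$n{\left(c \right)} = -2 + c^{2}$
$\frac{b{\left(J{\left(18,-8 \right)},39 \right)}}{\frac{1}{n{\left(\frac{-144 + 56}{94 + 93} \right)}}} = \frac{140 \frac{1}{54 + 39}}{\frac{1}{-2 + \left(\frac{-144 + 56}{94 + 93}\right)^{2}}} = \frac{140 \cdot \frac{1}{93}}{\frac{1}{-2 + \left(- \frac{88}{187}\right)^{2}}} = \frac{140 \cdot \frac{1}{93}}{\frac{1}{-2 + \left(\left(-88\right) \frac{1}{187}\right)^{2}}} = \frac{140}{93 \frac{1}{-2 + \left(- \frac{8}{17}\right)^{2}}} = \frac{140}{93 \frac{1}{-2 + \frac{64}{289}}} = \frac{140}{93 \frac{1}{- \frac{514}{289}}} = \frac{140}{93 \left(- \frac{289}{514}\right)} = \frac{140}{93} \left(- \frac{514}{289}\right) = - \frac{71960}{26877}$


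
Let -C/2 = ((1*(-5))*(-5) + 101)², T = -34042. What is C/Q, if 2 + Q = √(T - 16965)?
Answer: 63504/51011 + 31752*I*√51007/51011 ≈ 1.2449 + 140.58*I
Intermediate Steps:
C = -31752 (C = -2*((1*(-5))*(-5) + 101)² = -2*(-5*(-5) + 101)² = -2*(25 + 101)² = -2*126² = -2*15876 = -31752)
Q = -2 + I*√51007 (Q = -2 + √(-34042 - 16965) = -2 + √(-51007) = -2 + I*√51007 ≈ -2.0 + 225.85*I)
C/Q = -31752/(-2 + I*√51007)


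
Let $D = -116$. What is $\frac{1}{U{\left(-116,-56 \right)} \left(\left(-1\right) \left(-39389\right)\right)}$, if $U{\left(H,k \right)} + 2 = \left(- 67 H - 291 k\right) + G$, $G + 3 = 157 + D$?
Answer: $\frac{1}{949432456} \approx 1.0533 \cdot 10^{-9}$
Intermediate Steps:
$G = 38$ ($G = -3 + \left(157 - 116\right) = -3 + 41 = 38$)
$U{\left(H,k \right)} = 36 - 291 k - 67 H$ ($U{\left(H,k \right)} = -2 - \left(-38 + 67 H + 291 k\right) = 36 - 291 k - 67 H$)
$\frac{1}{U{\left(-116,-56 \right)} \left(\left(-1\right) \left(-39389\right)\right)} = \frac{1}{\left(36 - -16296 - -7772\right) \left(\left(-1\right) \left(-39389\right)\right)} = \frac{1}{\left(36 + 16296 + 7772\right) 39389} = \frac{1}{24104} \cdot \frac{1}{39389} = \frac{1}{949432456}$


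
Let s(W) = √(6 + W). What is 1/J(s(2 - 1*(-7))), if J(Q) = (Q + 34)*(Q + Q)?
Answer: -1/2282 + 17*√15/17115 ≈ 0.0034087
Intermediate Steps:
J(Q) = 2*Q*(34 + Q) (J(Q) = (34 + Q)*(2*Q) = 2*Q*(34 + Q))
1/J(s(2 - 1*(-7))) = 1/(2*√(6 + (2 - 1*(-7)))*(34 + √(6 + (2 - 1*(-7))))) = 1/(2*√(6 + (2 + 7))*(34 + √(6 + (2 + 7)))) = 1/(2*√(6 + 9)*(34 + √(6 + 9))) = 1/(2*√15*(34 + √15)) = √15/(30*(34 + √15))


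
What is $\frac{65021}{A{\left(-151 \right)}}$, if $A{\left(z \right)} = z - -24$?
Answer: $- \frac{65021}{127} \approx -511.98$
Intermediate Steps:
$A{\left(z \right)} = 24 + z$ ($A{\left(z \right)} = z + 24 = 24 + z$)
$\frac{65021}{A{\left(-151 \right)}} = \frac{65021}{24 - 151} = \frac{65021}{-127} = 65021 \left(- \frac{1}{127}\right) = - \frac{65021}{127}$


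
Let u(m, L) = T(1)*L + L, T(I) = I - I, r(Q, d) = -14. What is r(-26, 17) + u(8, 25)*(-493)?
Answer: -12339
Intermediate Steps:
T(I) = 0
u(m, L) = L (u(m, L) = 0*L + L = 0 + L = L)
r(-26, 17) + u(8, 25)*(-493) = -14 + 25*(-493) = -14 - 12325 = -12339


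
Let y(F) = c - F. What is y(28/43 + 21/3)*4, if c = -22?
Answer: -5100/43 ≈ -118.60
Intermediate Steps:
y(F) = -22 - F
y(28/43 + 21/3)*4 = (-22 - (28/43 + 21/3))*4 = (-22 - (28*(1/43) + 21*(⅓)))*4 = (-22 - (28/43 + 7))*4 = (-22 - 1*329/43)*4 = (-22 - 329/43)*4 = -1275/43*4 = -5100/43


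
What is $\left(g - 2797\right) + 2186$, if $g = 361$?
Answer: $-250$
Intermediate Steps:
$\left(g - 2797\right) + 2186 = \left(361 - 2797\right) + 2186 = -2436 + 2186 = -250$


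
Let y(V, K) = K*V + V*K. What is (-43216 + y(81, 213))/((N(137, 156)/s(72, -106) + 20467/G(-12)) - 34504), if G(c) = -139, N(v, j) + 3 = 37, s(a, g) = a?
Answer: 8716968/34678493 ≈ 0.25137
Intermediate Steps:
y(V, K) = 2*K*V (y(V, K) = K*V + K*V = 2*K*V)
N(v, j) = 34 (N(v, j) = -3 + 37 = 34)
(-43216 + y(81, 213))/((N(137, 156)/s(72, -106) + 20467/G(-12)) - 34504) = (-43216 + 2*213*81)/((34/72 + 20467/(-139)) - 34504) = (-43216 + 34506)/((34*(1/72) + 20467*(-1/139)) - 34504) = -8710/((17/36 - 20467/139) - 34504) = -8710/(-734449/5004 - 34504) = -8710/(-173392465/5004) = -8710*(-5004/173392465) = 8716968/34678493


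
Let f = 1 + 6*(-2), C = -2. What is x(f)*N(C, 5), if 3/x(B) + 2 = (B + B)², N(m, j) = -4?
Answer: -6/241 ≈ -0.024896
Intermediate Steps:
f = -11 (f = 1 - 12 = -11)
x(B) = 3/(-2 + 4*B²) (x(B) = 3/(-2 + (B + B)²) = 3/(-2 + (2*B)²) = 3/(-2 + 4*B²))
x(f)*N(C, 5) = (3/(2*(-1 + 2*(-11)²)))*(-4) = (3/(2*(-1 + 2*121)))*(-4) = (3/(2*(-1 + 242)))*(-4) = ((3/2)/241)*(-4) = ((3/2)*(1/241))*(-4) = (3/482)*(-4) = -6/241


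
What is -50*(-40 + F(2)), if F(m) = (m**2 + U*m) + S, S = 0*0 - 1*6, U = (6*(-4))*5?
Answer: 14100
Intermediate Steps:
U = -120 (U = -24*5 = -120)
S = -6 (S = 0 - 6 = -6)
F(m) = -6 + m**2 - 120*m (F(m) = (m**2 - 120*m) - 6 = -6 + m**2 - 120*m)
-50*(-40 + F(2)) = -50*(-40 + (-6 + 2**2 - 120*2)) = -50*(-40 + (-6 + 4 - 240)) = -50*(-40 - 242) = -50*(-282) = 14100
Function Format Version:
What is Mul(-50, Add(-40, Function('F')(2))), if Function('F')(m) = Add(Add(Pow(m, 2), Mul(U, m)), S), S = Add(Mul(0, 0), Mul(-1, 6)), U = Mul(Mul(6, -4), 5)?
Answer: 14100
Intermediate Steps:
U = -120 (U = Mul(-24, 5) = -120)
S = -6 (S = Add(0, -6) = -6)
Function('F')(m) = Add(-6, Pow(m, 2), Mul(-120, m)) (Function('F')(m) = Add(Add(Pow(m, 2), Mul(-120, m)), -6) = Add(-6, Pow(m, 2), Mul(-120, m)))
Mul(-50, Add(-40, Function('F')(2))) = Mul(-50, Add(-40, Add(-6, Pow(2, 2), Mul(-120, 2)))) = Mul(-50, Add(-40, Add(-6, 4, -240))) = Mul(-50, Add(-40, -242)) = Mul(-50, -282) = 14100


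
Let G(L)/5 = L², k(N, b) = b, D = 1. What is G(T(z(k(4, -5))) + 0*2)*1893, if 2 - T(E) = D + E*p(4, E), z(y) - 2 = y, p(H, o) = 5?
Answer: 2423040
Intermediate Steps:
z(y) = 2 + y
T(E) = 1 - 5*E (T(E) = 2 - (1 + E*5) = 2 - (1 + 5*E) = 2 + (-1 - 5*E) = 1 - 5*E)
G(L) = 5*L²
G(T(z(k(4, -5))) + 0*2)*1893 = (5*((1 - 5*(2 - 5)) + 0*2)²)*1893 = (5*((1 - 5*(-3)) + 0)²)*1893 = (5*((1 + 15) + 0)²)*1893 = (5*(16 + 0)²)*1893 = (5*16²)*1893 = (5*256)*1893 = 1280*1893 = 2423040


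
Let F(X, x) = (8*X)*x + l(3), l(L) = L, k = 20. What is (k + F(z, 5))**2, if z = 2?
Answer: 10609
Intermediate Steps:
F(X, x) = 3 + 8*X*x (F(X, x) = (8*X)*x + 3 = 8*X*x + 3 = 3 + 8*X*x)
(k + F(z, 5))**2 = (20 + (3 + 8*2*5))**2 = (20 + (3 + 80))**2 = (20 + 83)**2 = 103**2 = 10609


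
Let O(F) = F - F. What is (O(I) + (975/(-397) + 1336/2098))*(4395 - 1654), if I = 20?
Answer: -2076524039/416453 ≈ -4986.2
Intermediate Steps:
O(F) = 0
(O(I) + (975/(-397) + 1336/2098))*(4395 - 1654) = (0 + (975/(-397) + 1336/2098))*(4395 - 1654) = (0 + (975*(-1/397) + 1336*(1/2098)))*2741 = (0 + (-975/397 + 668/1049))*2741 = (0 - 757579/416453)*2741 = -757579/416453*2741 = -2076524039/416453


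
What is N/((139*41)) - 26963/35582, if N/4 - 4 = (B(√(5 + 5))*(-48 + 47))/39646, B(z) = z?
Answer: -153092825/202781818 - 2*√10/112971277 ≈ -0.75496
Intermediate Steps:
N = 16 - 2*√10/19823 (N = 16 + 4*((√(5 + 5)*(-48 + 47))/39646) = 16 + 4*((√10*(-1))*(1/39646)) = 16 + 4*(-√10*(1/39646)) = 16 + 4*(-√10/39646) = 16 - 2*√10/19823 ≈ 16.000)
N/((139*41)) - 26963/35582 = (16 - 2*√10/19823)/((139*41)) - 26963/35582 = (16 - 2*√10/19823)/5699 - 26963*1/35582 = (16 - 2*√10/19823)*(1/5699) - 26963/35582 = (16/5699 - 2*√10/112971277) - 26963/35582 = -153092825/202781818 - 2*√10/112971277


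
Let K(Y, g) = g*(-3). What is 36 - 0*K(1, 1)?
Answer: 36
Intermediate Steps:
K(Y, g) = -3*g
36 - 0*K(1, 1) = 36 - 0*(-3*1) = 36 - 0*(-3) = 36 - 106*0 = 36 + 0 = 36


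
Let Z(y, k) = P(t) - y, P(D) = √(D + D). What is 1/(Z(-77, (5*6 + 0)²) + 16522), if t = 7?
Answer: 16599/275526787 - √14/275526787 ≈ 6.0231e-5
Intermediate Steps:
P(D) = √2*√D (P(D) = √(2*D) = √2*√D)
Z(y, k) = √14 - y (Z(y, k) = √2*√7 - y = √14 - y)
1/(Z(-77, (5*6 + 0)²) + 16522) = 1/((√14 - 1*(-77)) + 16522) = 1/((√14 + 77) + 16522) = 1/((77 + √14) + 16522) = 1/(16599 + √14)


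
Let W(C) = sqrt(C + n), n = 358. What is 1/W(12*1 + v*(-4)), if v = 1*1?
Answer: sqrt(366)/366 ≈ 0.052271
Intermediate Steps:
v = 1
W(C) = sqrt(358 + C) (W(C) = sqrt(C + 358) = sqrt(358 + C))
1/W(12*1 + v*(-4)) = 1/(sqrt(358 + (12*1 + 1*(-4)))) = 1/(sqrt(358 + (12 - 4))) = 1/(sqrt(358 + 8)) = 1/(sqrt(366)) = sqrt(366)/366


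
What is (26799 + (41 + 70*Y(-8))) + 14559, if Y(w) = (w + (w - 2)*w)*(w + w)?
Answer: -39241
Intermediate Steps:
Y(w) = 2*w*(w + w*(-2 + w)) (Y(w) = (w + (-2 + w)*w)*(2*w) = (w + w*(-2 + w))*(2*w) = 2*w*(w + w*(-2 + w)))
(26799 + (41 + 70*Y(-8))) + 14559 = (26799 + (41 + 70*(2*(-8)**2*(-1 - 8)))) + 14559 = (26799 + (41 + 70*(2*64*(-9)))) + 14559 = (26799 + (41 + 70*(-1152))) + 14559 = (26799 + (41 - 80640)) + 14559 = (26799 - 80599) + 14559 = -53800 + 14559 = -39241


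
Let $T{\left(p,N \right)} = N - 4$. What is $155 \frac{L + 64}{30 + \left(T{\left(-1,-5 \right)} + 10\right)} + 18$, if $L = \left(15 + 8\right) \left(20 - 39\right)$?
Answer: $-1847$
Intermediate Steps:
$T{\left(p,N \right)} = -4 + N$
$L = -437$ ($L = 23 \left(-19\right) = -437$)
$155 \frac{L + 64}{30 + \left(T{\left(-1,-5 \right)} + 10\right)} + 18 = 155 \frac{-437 + 64}{30 + \left(\left(-4 - 5\right) + 10\right)} + 18 = 155 \left(- \frac{373}{30 + \left(-9 + 10\right)}\right) + 18 = 155 \left(- \frac{373}{30 + 1}\right) + 18 = 155 \left(- \frac{373}{31}\right) + 18 = -1865 + 18 = -1847$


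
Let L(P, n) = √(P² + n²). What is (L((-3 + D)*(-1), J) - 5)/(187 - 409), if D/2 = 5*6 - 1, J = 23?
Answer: 5/222 - √3554/222 ≈ -0.24602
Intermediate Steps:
D = 58 (D = 2*(5*6 - 1) = 2*(30 - 1) = 2*29 = 58)
(L((-3 + D)*(-1), J) - 5)/(187 - 409) = (√(((-3 + 58)*(-1))² + 23²) - 5)/(187 - 409) = (√((55*(-1))² + 529) - 5)/(-222) = (√((-55)² + 529) - 5)*(-1/222) = (√(3025 + 529) - 5)*(-1/222) = (√3554 - 5)*(-1/222) = (-5 + √3554)*(-1/222) = 5/222 - √3554/222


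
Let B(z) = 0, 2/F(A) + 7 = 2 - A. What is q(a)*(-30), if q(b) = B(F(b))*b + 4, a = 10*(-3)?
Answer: -120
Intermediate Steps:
F(A) = 2/(-5 - A) (F(A) = 2/(-7 + (2 - A)) = 2/(-5 - A))
a = -30
q(b) = 4 (q(b) = 0*b + 4 = 0 + 4 = 4)
q(a)*(-30) = 4*(-30) = -120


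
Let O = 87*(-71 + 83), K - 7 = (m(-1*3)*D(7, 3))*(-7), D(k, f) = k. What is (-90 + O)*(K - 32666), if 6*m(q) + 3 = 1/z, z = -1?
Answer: -31125522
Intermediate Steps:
m(q) = -⅔ (m(q) = -½ + (⅙)/(-1) = -½ + (⅙)*(-1) = -½ - ⅙ = -⅔)
K = 119/3 (K = 7 - ⅔*7*(-7) = 7 - 14/3*(-7) = 7 + 98/3 = 119/3 ≈ 39.667)
O = 1044 (O = 87*12 = 1044)
(-90 + O)*(K - 32666) = (-90 + 1044)*(119/3 - 32666) = 954*(-97879/3) = -31125522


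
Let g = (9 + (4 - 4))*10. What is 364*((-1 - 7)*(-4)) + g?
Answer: 11738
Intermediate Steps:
g = 90 (g = (9 + 0)*10 = 9*10 = 90)
364*((-1 - 7)*(-4)) + g = 364*((-1 - 7)*(-4)) + 90 = 364*(-8*(-4)) + 90 = 364*32 + 90 = 11648 + 90 = 11738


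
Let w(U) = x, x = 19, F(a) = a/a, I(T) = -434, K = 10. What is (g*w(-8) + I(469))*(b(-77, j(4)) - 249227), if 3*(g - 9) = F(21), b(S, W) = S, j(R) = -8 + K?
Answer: 191964080/3 ≈ 6.3988e+7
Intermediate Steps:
j(R) = 2 (j(R) = -8 + 10 = 2)
F(a) = 1
w(U) = 19
g = 28/3 (g = 9 + (1/3)*1 = 9 + 1/3 = 28/3 ≈ 9.3333)
(g*w(-8) + I(469))*(b(-77, j(4)) - 249227) = ((28/3)*19 - 434)*(-77 - 249227) = (532/3 - 434)*(-249304) = -770/3*(-249304) = 191964080/3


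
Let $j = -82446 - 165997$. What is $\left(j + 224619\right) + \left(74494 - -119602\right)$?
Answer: $170272$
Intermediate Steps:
$j = -248443$
$\left(j + 224619\right) + \left(74494 - -119602\right) = \left(-248443 + 224619\right) + \left(74494 - -119602\right) = -23824 + \left(74494 + 119602\right) = -23824 + 194096 = 170272$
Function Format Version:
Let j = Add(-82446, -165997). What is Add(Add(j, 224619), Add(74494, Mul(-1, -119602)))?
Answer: 170272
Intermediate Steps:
j = -248443
Add(Add(j, 224619), Add(74494, Mul(-1, -119602))) = Add(Add(-248443, 224619), Add(74494, Mul(-1, -119602))) = Add(-23824, Add(74494, 119602)) = Add(-23824, 194096) = 170272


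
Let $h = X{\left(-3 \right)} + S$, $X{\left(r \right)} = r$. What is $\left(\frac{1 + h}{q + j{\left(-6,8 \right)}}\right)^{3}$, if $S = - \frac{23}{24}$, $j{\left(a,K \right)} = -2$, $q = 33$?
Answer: $- \frac{357911}{411830784} \approx -0.00086907$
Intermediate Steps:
$S = - \frac{23}{24}$ ($S = \left(-23\right) \frac{1}{24} = - \frac{23}{24} \approx -0.95833$)
$h = - \frac{95}{24}$ ($h = -3 - \frac{23}{24} = - \frac{95}{24} \approx -3.9583$)
$\left(\frac{1 + h}{q + j{\left(-6,8 \right)}}\right)^{3} = \left(\frac{1 - \frac{95}{24}}{33 - 2}\right)^{3} = \left(- \frac{71}{24 \cdot 31}\right)^{3} = \left(\left(- \frac{71}{24}\right) \frac{1}{31}\right)^{3} = \left(- \frac{71}{744}\right)^{3} = - \frac{357911}{411830784}$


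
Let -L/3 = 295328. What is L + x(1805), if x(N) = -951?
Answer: -886935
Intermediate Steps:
L = -885984 (L = -3*295328 = -885984)
L + x(1805) = -885984 - 951 = -886935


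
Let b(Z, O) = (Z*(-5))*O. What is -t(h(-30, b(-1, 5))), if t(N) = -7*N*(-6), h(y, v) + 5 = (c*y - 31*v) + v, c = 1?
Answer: 32970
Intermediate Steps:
b(Z, O) = -5*O*Z (b(Z, O) = (-5*Z)*O = -5*O*Z)
h(y, v) = -5 + y - 30*v (h(y, v) = -5 + ((1*y - 31*v) + v) = -5 + ((y - 31*v) + v) = -5 + (y - 30*v) = -5 + y - 30*v)
t(N) = 42*N
-t(h(-30, b(-1, 5))) = -42*(-5 - 30 - (-150)*5*(-1)) = -42*(-5 - 30 - 30*25) = -42*(-5 - 30 - 750) = -42*(-785) = -1*(-32970) = 32970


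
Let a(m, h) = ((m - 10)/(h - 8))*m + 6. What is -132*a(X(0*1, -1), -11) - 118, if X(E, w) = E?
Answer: -910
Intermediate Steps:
a(m, h) = 6 + m*(-10 + m)/(-8 + h) (a(m, h) = ((-10 + m)/(-8 + h))*m + 6 = m*(-10 + m)/(-8 + h) + 6 = 6 + m*(-10 + m)/(-8 + h))
-132*a(X(0*1, -1), -11) - 118 = -132*(-48 + (0*1)**2 - 0 + 6*(-11))/(-8 - 11) - 118 = -132*(-48 + 0**2 - 10*0 - 66)/(-19) - 118 = -(-132)*(-48 + 0 + 0 - 66)/19 - 118 = -(-132)*(-114)/19 - 118 = -132*6 - 118 = -792 - 118 = -910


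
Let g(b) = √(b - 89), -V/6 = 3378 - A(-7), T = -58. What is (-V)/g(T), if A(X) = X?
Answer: -6770*I*√3/7 ≈ -1675.1*I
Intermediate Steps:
V = -20310 (V = -6*(3378 - 1*(-7)) = -6*(3378 + 7) = -6*3385 = -20310)
g(b) = √(-89 + b)
(-V)/g(T) = (-1*(-20310))/(√(-89 - 58)) = 20310/(√(-147)) = 20310/((7*I*√3)) = 20310*(-I*√3/21) = -6770*I*√3/7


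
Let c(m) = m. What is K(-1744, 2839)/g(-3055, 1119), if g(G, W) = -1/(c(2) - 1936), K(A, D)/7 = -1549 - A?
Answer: 2639910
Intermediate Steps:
K(A, D) = -10843 - 7*A (K(A, D) = 7*(-1549 - A) = -10843 - 7*A)
g(G, W) = 1/1934 (g(G, W) = -1/(2 - 1936) = -1/(-1934) = -1*(-1/1934) = 1/1934)
K(-1744, 2839)/g(-3055, 1119) = (-10843 - 7*(-1744))/(1/1934) = (-10843 + 12208)*1934 = 1365*1934 = 2639910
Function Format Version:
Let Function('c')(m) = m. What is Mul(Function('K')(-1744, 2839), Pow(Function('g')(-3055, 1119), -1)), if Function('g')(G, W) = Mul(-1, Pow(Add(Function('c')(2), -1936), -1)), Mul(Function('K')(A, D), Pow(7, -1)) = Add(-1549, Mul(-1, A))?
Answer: 2639910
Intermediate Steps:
Function('K')(A, D) = Add(-10843, Mul(-7, A)) (Function('K')(A, D) = Mul(7, Add(-1549, Mul(-1, A))) = Add(-10843, Mul(-7, A)))
Function('g')(G, W) = Rational(1, 1934) (Function('g')(G, W) = Mul(-1, Pow(Add(2, -1936), -1)) = Mul(-1, Pow(-1934, -1)) = Mul(-1, Rational(-1, 1934)) = Rational(1, 1934))
Mul(Function('K')(-1744, 2839), Pow(Function('g')(-3055, 1119), -1)) = Mul(Add(-10843, Mul(-7, -1744)), Pow(Rational(1, 1934), -1)) = Mul(Add(-10843, 12208), 1934) = Mul(1365, 1934) = 2639910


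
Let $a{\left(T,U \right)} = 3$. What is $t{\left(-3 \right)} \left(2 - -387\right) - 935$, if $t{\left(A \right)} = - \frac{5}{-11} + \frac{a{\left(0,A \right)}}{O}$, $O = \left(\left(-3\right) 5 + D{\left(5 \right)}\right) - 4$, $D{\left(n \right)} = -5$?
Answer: $- \frac{70999}{88} \approx -806.81$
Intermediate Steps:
$O = -24$ ($O = \left(\left(-3\right) 5 - 5\right) - 4 = \left(-15 - 5\right) - 4 = -20 - 4 = -24$)
$t{\left(A \right)} = \frac{29}{88}$ ($t{\left(A \right)} = - \frac{5}{-11} + \frac{3}{-24} = \left(-5\right) \left(- \frac{1}{11}\right) + 3 \left(- \frac{1}{24}\right) = \frac{5}{11} - \frac{1}{8} = \frac{29}{88}$)
$t{\left(-3 \right)} \left(2 - -387\right) - 935 = \frac{29 \left(2 - -387\right)}{88} - 935 = \frac{29 \left(2 + 387\right)}{88} - 935 = \frac{29}{88} \cdot 389 - 935 = \frac{11281}{88} - 935 = - \frac{70999}{88}$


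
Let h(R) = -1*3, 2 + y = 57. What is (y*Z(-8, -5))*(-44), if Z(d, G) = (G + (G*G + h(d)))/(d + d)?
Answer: 10285/4 ≈ 2571.3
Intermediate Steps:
y = 55 (y = -2 + 57 = 55)
h(R) = -3
Z(d, G) = (-3 + G + G²)/(2*d) (Z(d, G) = (G + (G*G - 3))/(d + d) = (G + (G² - 3))/((2*d)) = (G + (-3 + G²))*(1/(2*d)) = (-3 + G + G²)*(1/(2*d)) = (-3 + G + G²)/(2*d))
(y*Z(-8, -5))*(-44) = (55*((½)*(-3 - 5 + (-5)²)/(-8)))*(-44) = (55*((½)*(-⅛)*(-3 - 5 + 25)))*(-44) = (55*((½)*(-⅛)*17))*(-44) = (55*(-17/16))*(-44) = -935/16*(-44) = 10285/4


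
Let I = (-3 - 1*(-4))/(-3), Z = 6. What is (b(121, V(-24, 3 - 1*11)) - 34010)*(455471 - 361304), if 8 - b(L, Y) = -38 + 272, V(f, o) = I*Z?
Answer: -3223901412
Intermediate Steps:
I = -⅓ (I = (-3 + 4)*(-⅓) = 1*(-⅓) = -⅓ ≈ -0.33333)
V(f, o) = -2 (V(f, o) = -⅓*6 = -2)
b(L, Y) = -226 (b(L, Y) = 8 - (-38 + 272) = 8 - 1*234 = 8 - 234 = -226)
(b(121, V(-24, 3 - 1*11)) - 34010)*(455471 - 361304) = (-226 - 34010)*(455471 - 361304) = -34236*94167 = -3223901412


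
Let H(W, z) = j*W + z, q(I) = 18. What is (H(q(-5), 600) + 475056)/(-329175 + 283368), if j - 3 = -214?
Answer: -157286/15269 ≈ -10.301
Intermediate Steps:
j = -211 (j = 3 - 214 = -211)
H(W, z) = z - 211*W (H(W, z) = -211*W + z = z - 211*W)
(H(q(-5), 600) + 475056)/(-329175 + 283368) = ((600 - 211*18) + 475056)/(-329175 + 283368) = ((600 - 3798) + 475056)/(-45807) = (-3198 + 475056)*(-1/45807) = 471858*(-1/45807) = -157286/15269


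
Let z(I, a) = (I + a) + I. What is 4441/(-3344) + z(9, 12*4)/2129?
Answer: -9234185/7119376 ≈ -1.2971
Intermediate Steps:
z(I, a) = a + 2*I
4441/(-3344) + z(9, 12*4)/2129 = 4441/(-3344) + (12*4 + 2*9)/2129 = 4441*(-1/3344) + (48 + 18)*(1/2129) = -4441/3344 + 66*(1/2129) = -4441/3344 + 66/2129 = -9234185/7119376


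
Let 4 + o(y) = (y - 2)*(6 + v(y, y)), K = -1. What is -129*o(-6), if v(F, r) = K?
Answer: 5676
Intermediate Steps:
v(F, r) = -1
o(y) = -14 + 5*y (o(y) = -4 + (y - 2)*(6 - 1) = -4 + (-2 + y)*5 = -4 + (-10 + 5*y) = -14 + 5*y)
-129*o(-6) = -129*(-14 + 5*(-6)) = -129*(-14 - 30) = -129*(-44) = 5676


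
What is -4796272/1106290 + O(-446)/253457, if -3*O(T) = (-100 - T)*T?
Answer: -1738113944636/420595416795 ≈ -4.1325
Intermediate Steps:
O(T) = -T*(-100 - T)/3 (O(T) = -(-100 - T)*T/3 = -T*(-100 - T)/3)
-4796272/1106290 + O(-446)/253457 = -4796272/1106290 + ((⅓)*(-446)*(100 - 446))/253457 = -4796272*1/1106290 + ((⅓)*(-446)*(-346))*(1/253457) = -2398136/553145 + (154316/3)*(1/253457) = -2398136/553145 + 154316/760371 = -1738113944636/420595416795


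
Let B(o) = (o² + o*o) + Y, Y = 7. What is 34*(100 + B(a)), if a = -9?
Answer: 9146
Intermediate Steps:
B(o) = 7 + 2*o² (B(o) = (o² + o*o) + 7 = (o² + o²) + 7 = 2*o² + 7 = 7 + 2*o²)
34*(100 + B(a)) = 34*(100 + (7 + 2*(-9)²)) = 34*(100 + (7 + 2*81)) = 34*(100 + (7 + 162)) = 34*(100 + 169) = 34*269 = 9146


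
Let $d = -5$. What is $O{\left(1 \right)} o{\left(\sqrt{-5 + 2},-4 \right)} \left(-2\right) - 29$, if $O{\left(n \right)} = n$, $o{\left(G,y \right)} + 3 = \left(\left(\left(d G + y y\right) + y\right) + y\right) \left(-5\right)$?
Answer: $57 - 50 i \sqrt{3} \approx 57.0 - 86.603 i$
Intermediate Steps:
$o{\left(G,y \right)} = -3 - 10 y - 5 y^{2} + 25 G$ ($o{\left(G,y \right)} = -3 + \left(\left(\left(- 5 G + y y\right) + y\right) + y\right) \left(-5\right) = -3 + \left(\left(\left(- 5 G + y^{2}\right) + y\right) + y\right) \left(-5\right) = -3 + \left(\left(\left(y^{2} - 5 G\right) + y\right) + y\right) \left(-5\right) = -3 + \left(\left(y + y^{2} - 5 G\right) + y\right) \left(-5\right) = -3 + \left(y^{2} - 5 G + 2 y\right) \left(-5\right) = -3 - \left(- 25 G + 5 y^{2} + 10 y\right) = -3 - 10 y - 5 y^{2} + 25 G$)
$O{\left(1 \right)} o{\left(\sqrt{-5 + 2},-4 \right)} \left(-2\right) - 29 = 1 \left(-3 - -40 - 5 \left(-4\right)^{2} + 25 \sqrt{-5 + 2}\right) \left(-2\right) - 29 = 1 \left(-3 + 40 - 80 + 25 \sqrt{-3}\right) \left(-2\right) - 29 = 1 \left(-3 + 40 - 80 + 25 i \sqrt{3}\right) \left(-2\right) - 29 = 1 \left(-43 + 25 i \sqrt{3}\right) \left(-2\right) - 29 = 1 \left(86 - 50 i \sqrt{3}\right) - 29 = \left(86 - 50 i \sqrt{3}\right) - 29 = 57 - 50 i \sqrt{3}$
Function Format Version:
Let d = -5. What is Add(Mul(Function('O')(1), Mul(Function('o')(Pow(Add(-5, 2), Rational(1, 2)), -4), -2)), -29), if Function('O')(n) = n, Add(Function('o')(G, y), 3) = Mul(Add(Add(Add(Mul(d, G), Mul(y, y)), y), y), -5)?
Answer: Add(57, Mul(-50, I, Pow(3, Rational(1, 2)))) ≈ Add(57.000, Mul(-86.603, I))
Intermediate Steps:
Function('o')(G, y) = Add(-3, Mul(-10, y), Mul(-5, Pow(y, 2)), Mul(25, G)) (Function('o')(G, y) = Add(-3, Mul(Add(Add(Add(Mul(-5, G), Mul(y, y)), y), y), -5)) = Add(-3, Mul(Add(Add(Add(Mul(-5, G), Pow(y, 2)), y), y), -5)) = Add(-3, Mul(Add(Add(Add(Pow(y, 2), Mul(-5, G)), y), y), -5)) = Add(-3, Mul(Add(Add(y, Pow(y, 2), Mul(-5, G)), y), -5)) = Add(-3, Mul(Add(Pow(y, 2), Mul(-5, G), Mul(2, y)), -5)) = Add(-3, Add(Mul(-10, y), Mul(-5, Pow(y, 2)), Mul(25, G))) = Add(-3, Mul(-10, y), Mul(-5, Pow(y, 2)), Mul(25, G)))
Add(Mul(Function('O')(1), Mul(Function('o')(Pow(Add(-5, 2), Rational(1, 2)), -4), -2)), -29) = Add(Mul(1, Mul(Add(-3, Mul(-10, -4), Mul(-5, Pow(-4, 2)), Mul(25, Pow(Add(-5, 2), Rational(1, 2)))), -2)), -29) = Add(Mul(1, Mul(Add(-3, 40, Mul(-5, 16), Mul(25, Pow(-3, Rational(1, 2)))), -2)), -29) = Add(Mul(1, Mul(Add(-3, 40, -80, Mul(25, Mul(I, Pow(3, Rational(1, 2))))), -2)), -29) = Add(Mul(1, Mul(Add(-3, 40, -80, Mul(25, I, Pow(3, Rational(1, 2)))), -2)), -29) = Add(Mul(1, Mul(Add(-43, Mul(25, I, Pow(3, Rational(1, 2)))), -2)), -29) = Add(Mul(1, Add(86, Mul(-50, I, Pow(3, Rational(1, 2))))), -29) = Add(Add(86, Mul(-50, I, Pow(3, Rational(1, 2)))), -29) = Add(57, Mul(-50, I, Pow(3, Rational(1, 2))))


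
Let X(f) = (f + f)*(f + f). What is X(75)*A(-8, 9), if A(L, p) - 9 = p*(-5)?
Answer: -810000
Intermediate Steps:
A(L, p) = 9 - 5*p (A(L, p) = 9 + p*(-5) = 9 - 5*p)
X(f) = 4*f² (X(f) = (2*f)*(2*f) = 4*f²)
X(75)*A(-8, 9) = (4*75²)*(9 - 5*9) = (4*5625)*(9 - 45) = 22500*(-36) = -810000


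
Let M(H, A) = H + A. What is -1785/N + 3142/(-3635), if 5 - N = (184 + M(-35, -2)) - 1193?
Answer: -9790717/3820385 ≈ -2.5628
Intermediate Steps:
M(H, A) = A + H
N = 1051 (N = 5 - ((184 + (-2 - 35)) - 1193) = 5 - ((184 - 37) - 1193) = 5 - (147 - 1193) = 5 - 1*(-1046) = 5 + 1046 = 1051)
-1785/N + 3142/(-3635) = -1785/1051 + 3142/(-3635) = -1785*1/1051 + 3142*(-1/3635) = -1785/1051 - 3142/3635 = -9790717/3820385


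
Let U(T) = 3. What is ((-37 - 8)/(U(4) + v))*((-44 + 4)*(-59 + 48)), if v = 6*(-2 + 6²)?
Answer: -2200/23 ≈ -95.652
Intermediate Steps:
v = 204 (v = 6*(-2 + 36) = 6*34 = 204)
((-37 - 8)/(U(4) + v))*((-44 + 4)*(-59 + 48)) = ((-37 - 8)/(3 + 204))*((-44 + 4)*(-59 + 48)) = (-45/207)*(-40*(-11)) = -45*1/207*440 = -5/23*440 = -2200/23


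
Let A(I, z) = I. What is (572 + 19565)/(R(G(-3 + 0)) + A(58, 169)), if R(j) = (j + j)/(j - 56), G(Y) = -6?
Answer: 624247/1804 ≈ 346.04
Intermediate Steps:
R(j) = 2*j/(-56 + j) (R(j) = (2*j)/(-56 + j) = 2*j/(-56 + j))
(572 + 19565)/(R(G(-3 + 0)) + A(58, 169)) = (572 + 19565)/(2*(-6)/(-56 - 6) + 58) = 20137/(2*(-6)/(-62) + 58) = 20137/(2*(-6)*(-1/62) + 58) = 20137/(6/31 + 58) = 20137/(1804/31) = 20137*(31/1804) = 624247/1804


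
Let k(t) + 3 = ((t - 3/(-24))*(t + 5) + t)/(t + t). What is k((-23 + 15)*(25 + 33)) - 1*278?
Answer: -3785781/7424 ≈ -509.94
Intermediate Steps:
k(t) = -3 + (t + (5 + t)*(⅛ + t))/(2*t) (k(t) = -3 + ((t - 3/(-24))*(t + 5) + t)/(t + t) = -3 + ((t - 3*(-1/24))*(5 + t) + t)/((2*t)) = -3 + ((t + ⅛)*(5 + t) + t)*(1/(2*t)) = -3 + ((⅛ + t)*(5 + t) + t)*(1/(2*t)) = -3 + ((5 + t)*(⅛ + t) + t)*(1/(2*t)) = -3 + (t + (5 + t)*(⅛ + t))*(1/(2*t)) = -3 + (t + (5 + t)*(⅛ + t))/(2*t))
k((-23 + 15)*(25 + 33)) - 1*278 = (5 + ((-23 + 15)*(25 + 33))*(1 + 8*((-23 + 15)*(25 + 33))))/(16*(((-23 + 15)*(25 + 33)))) - 1*278 = (5 + (-8*58)*(1 + 8*(-8*58)))/(16*((-8*58))) - 278 = (1/16)*(5 - 464*(1 + 8*(-464)))/(-464) - 278 = (1/16)*(-1/464)*(5 - 464*(1 - 3712)) - 278 = (1/16)*(-1/464)*(5 - 464*(-3711)) - 278 = (1/16)*(-1/464)*(5 + 1721904) - 278 = (1/16)*(-1/464)*1721909 - 278 = -1721909/7424 - 278 = -3785781/7424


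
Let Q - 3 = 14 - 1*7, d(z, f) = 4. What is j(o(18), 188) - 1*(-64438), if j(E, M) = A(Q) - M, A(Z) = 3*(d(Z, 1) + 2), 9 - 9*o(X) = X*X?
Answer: 64268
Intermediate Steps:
o(X) = 1 - X²/9 (o(X) = 1 - X*X/9 = 1 - X²/9)
Q = 10 (Q = 3 + (14 - 1*7) = 3 + (14 - 7) = 3 + 7 = 10)
A(Z) = 18 (A(Z) = 3*(4 + 2) = 3*6 = 18)
j(E, M) = 18 - M
j(o(18), 188) - 1*(-64438) = (18 - 1*188) - 1*(-64438) = (18 - 188) + 64438 = -170 + 64438 = 64268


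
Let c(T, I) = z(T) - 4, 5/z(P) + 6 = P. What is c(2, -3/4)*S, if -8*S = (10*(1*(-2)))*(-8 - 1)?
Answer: 945/8 ≈ 118.13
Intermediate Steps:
z(P) = 5/(-6 + P)
c(T, I) = -4 + 5/(-6 + T) (c(T, I) = 5/(-6 + T) - 4 = -4 + 5/(-6 + T))
S = -45/2 (S = -10*(1*(-2))*(-8 - 1)/8 = -10*(-2)*(-9)/8 = -(-5)*(-9)/2 = -1/8*180 = -45/2 ≈ -22.500)
c(2, -3/4)*S = ((29 - 4*2)/(-6 + 2))*(-45/2) = ((29 - 8)/(-4))*(-45/2) = -1/4*21*(-45/2) = -21/4*(-45/2) = 945/8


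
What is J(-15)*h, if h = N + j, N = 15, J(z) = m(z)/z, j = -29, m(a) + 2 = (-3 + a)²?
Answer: 4508/15 ≈ 300.53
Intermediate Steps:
m(a) = -2 + (-3 + a)²
J(z) = (-2 + (-3 + z)²)/z
h = -14 (h = 15 - 29 = -14)
J(-15)*h = ((-2 + (-3 - 15)²)/(-15))*(-14) = -(-2 + (-18)²)/15*(-14) = -(-2 + 324)/15*(-14) = -1/15*322*(-14) = -322/15*(-14) = 4508/15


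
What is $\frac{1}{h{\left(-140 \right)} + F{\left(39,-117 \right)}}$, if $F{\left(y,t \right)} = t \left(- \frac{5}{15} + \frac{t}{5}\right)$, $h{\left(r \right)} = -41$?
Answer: $\frac{5}{13679} \approx 0.00036552$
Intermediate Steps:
$F{\left(y,t \right)} = t \left(- \frac{1}{3} + \frac{t}{5}\right)$ ($F{\left(y,t \right)} = t \left(\left(-5\right) \frac{1}{15} + t \frac{1}{5}\right) = t \left(- \frac{1}{3} + \frac{t}{5}\right)$)
$\frac{1}{h{\left(-140 \right)} + F{\left(39,-117 \right)}} = \frac{1}{-41 + \frac{1}{15} \left(-117\right) \left(-5 + 3 \left(-117\right)\right)} = \frac{1}{-41 + \frac{1}{15} \left(-117\right) \left(-5 - 351\right)} = \frac{1}{-41 + \frac{1}{15} \left(-117\right) \left(-356\right)} = \frac{1}{-41 + \frac{13884}{5}} = \frac{1}{\frac{13679}{5}} = \frac{5}{13679}$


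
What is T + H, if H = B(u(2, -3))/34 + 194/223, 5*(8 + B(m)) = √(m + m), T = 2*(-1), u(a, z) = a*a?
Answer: -5176/3791 + √2/85 ≈ -1.3487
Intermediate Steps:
u(a, z) = a²
T = -2
B(m) = -8 + √2*√m/5 (B(m) = -8 + √(m + m)/5 = -8 + √(2*m)/5 = -8 + (√2*√m)/5 = -8 + √2*√m/5)
H = 2406/3791 + √2/85 (H = (-8 + √2*√(2²)/5)/34 + 194/223 = (-8 + √2*√4/5)*(1/34) + 194*(1/223) = (-8 + (⅕)*√2*2)*(1/34) + 194/223 = (-8 + 2*√2/5)*(1/34) + 194/223 = (-4/17 + √2/85) + 194/223 = 2406/3791 + √2/85 ≈ 0.65130)
T + H = -2 + (2406/3791 + √2/85) = -5176/3791 + √2/85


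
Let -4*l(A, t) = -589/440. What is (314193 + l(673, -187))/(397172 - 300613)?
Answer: 552980269/169943840 ≈ 3.2539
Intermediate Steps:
l(A, t) = 589/1760 (l(A, t) = -(-589)/(4*440) = -¼*(-589/440) = 589/1760)
(314193 + l(673, -187))/(397172 - 300613) = (314193 + 589/1760)/(397172 - 300613) = (552980269/1760)/96559 = (552980269/1760)*(1/96559) = 552980269/169943840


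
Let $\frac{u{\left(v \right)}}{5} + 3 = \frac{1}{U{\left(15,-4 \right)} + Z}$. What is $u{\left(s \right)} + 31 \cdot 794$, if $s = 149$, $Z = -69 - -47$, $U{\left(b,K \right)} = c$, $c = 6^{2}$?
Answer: $\frac{344391}{14} \approx 24599.0$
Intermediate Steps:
$c = 36$
$U{\left(b,K \right)} = 36$
$Z = -22$ ($Z = -69 + 47 = -22$)
$u{\left(v \right)} = - \frac{205}{14}$ ($u{\left(v \right)} = -15 + \frac{5}{36 - 22} = -15 + \frac{5}{14} = - \frac{205}{14}$)
$u{\left(s \right)} + 31 \cdot 794 = - \frac{205}{14} + 31 \cdot 794 = - \frac{205}{14} + 24614 = \frac{344391}{14}$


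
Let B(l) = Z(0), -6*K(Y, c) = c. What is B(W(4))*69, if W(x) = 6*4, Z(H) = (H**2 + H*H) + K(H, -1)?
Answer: 23/2 ≈ 11.500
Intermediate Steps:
K(Y, c) = -c/6
Z(H) = 1/6 + 2*H**2 (Z(H) = (H**2 + H*H) - 1/6*(-1) = (H**2 + H**2) + 1/6 = 2*H**2 + 1/6 = 1/6 + 2*H**2)
W(x) = 24
B(l) = 1/6 (B(l) = 1/6 + 2*0**2 = 1/6 + 2*0 = 1/6 + 0 = 1/6)
B(W(4))*69 = (1/6)*69 = 23/2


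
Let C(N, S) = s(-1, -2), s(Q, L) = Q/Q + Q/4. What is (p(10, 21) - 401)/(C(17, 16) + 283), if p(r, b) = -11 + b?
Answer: -1564/1135 ≈ -1.3780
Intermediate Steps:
s(Q, L) = 1 + Q/4 (s(Q, L) = 1 + Q*(¼) = 1 + Q/4)
C(N, S) = ¾ (C(N, S) = 1 + (¼)*(-1) = 1 - ¼ = ¾)
(p(10, 21) - 401)/(C(17, 16) + 283) = ((-11 + 21) - 401)/(¾ + 283) = (10 - 401)/(1135/4) = -391*4/1135 = -1564/1135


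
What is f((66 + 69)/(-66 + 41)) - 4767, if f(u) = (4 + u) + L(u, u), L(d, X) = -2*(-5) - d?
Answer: -4753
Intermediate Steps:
L(d, X) = 10 - d
f(u) = 14 (f(u) = (4 + u) + (10 - u) = 14)
f((66 + 69)/(-66 + 41)) - 4767 = 14 - 4767 = -4753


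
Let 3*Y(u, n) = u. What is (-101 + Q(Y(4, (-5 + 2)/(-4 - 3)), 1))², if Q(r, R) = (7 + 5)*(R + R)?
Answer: 5929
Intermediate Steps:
Y(u, n) = u/3
Q(r, R) = 24*R (Q(r, R) = 12*(2*R) = 24*R)
(-101 + Q(Y(4, (-5 + 2)/(-4 - 3)), 1))² = (-101 + 24*1)² = (-101 + 24)² = (-77)² = 5929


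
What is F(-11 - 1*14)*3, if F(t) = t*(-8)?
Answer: 600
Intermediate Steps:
F(t) = -8*t
F(-11 - 1*14)*3 = -8*(-11 - 1*14)*3 = -8*(-11 - 14)*3 = -8*(-25)*3 = 200*3 = 600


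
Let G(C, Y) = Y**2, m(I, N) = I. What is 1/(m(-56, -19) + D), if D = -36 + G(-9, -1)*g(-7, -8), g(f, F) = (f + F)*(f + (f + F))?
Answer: 1/238 ≈ 0.0042017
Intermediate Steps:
g(f, F) = (F + f)*(F + 2*f) (g(f, F) = (F + f)*(f + (F + f)) = (F + f)*(F + 2*f))
D = 294 (D = -36 + (-1)**2*((-8)**2 + 2*(-7)**2 + 3*(-8)*(-7)) = -36 + 1*(64 + 2*49 + 168) = -36 + 1*(64 + 98 + 168) = -36 + 1*330 = -36 + 330 = 294)
1/(m(-56, -19) + D) = 1/(-56 + 294) = 1/238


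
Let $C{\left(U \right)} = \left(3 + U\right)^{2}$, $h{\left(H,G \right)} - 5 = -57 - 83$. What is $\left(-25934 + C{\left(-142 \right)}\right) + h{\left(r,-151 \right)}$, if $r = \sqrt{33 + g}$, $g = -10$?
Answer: $-6748$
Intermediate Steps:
$r = \sqrt{23}$ ($r = \sqrt{33 - 10} = \sqrt{23} \approx 4.7958$)
$h{\left(H,G \right)} = -135$ ($h{\left(H,G \right)} = 5 - 140 = -135$)
$\left(-25934 + C{\left(-142 \right)}\right) + h{\left(r,-151 \right)} = \left(-25934 + \left(3 - 142\right)^{2}\right) - 135 = \left(-25934 + \left(-139\right)^{2}\right) - 135 = \left(-25934 + 19321\right) - 135 = -6613 - 135 = -6748$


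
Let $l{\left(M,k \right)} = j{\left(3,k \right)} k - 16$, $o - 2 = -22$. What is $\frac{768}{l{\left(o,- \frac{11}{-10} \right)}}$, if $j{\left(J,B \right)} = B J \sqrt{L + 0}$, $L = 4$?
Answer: $- \frac{38400}{437} \approx -87.872$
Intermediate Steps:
$o = -20$ ($o = 2 - 22 = -20$)
$j{\left(J,B \right)} = 2 B J$ ($j{\left(J,B \right)} = B J \sqrt{4 + 0} = B J \sqrt{4} = B J 2 = 2 B J$)
$l{\left(M,k \right)} = -16 + 6 k^{2}$ ($l{\left(M,k \right)} = 2 k 3 k - 16 = 6 k k - 16 = 6 k^{2} - 16 = -16 + 6 k^{2}$)
$\frac{768}{l{\left(o,- \frac{11}{-10} \right)}} = \frac{768}{-16 + 6 \left(- \frac{11}{-10}\right)^{2}} = \frac{768}{-16 + 6 \left(\left(-11\right) \left(- \frac{1}{10}\right)\right)^{2}} = \frac{768}{-16 + 6 \left(\frac{11}{10}\right)^{2}} = \frac{768}{-16 + 6 \cdot \frac{121}{100}} = \frac{768}{-16 + \frac{363}{50}} = \frac{768}{- \frac{437}{50}} = 768 \left(- \frac{50}{437}\right) = - \frac{38400}{437}$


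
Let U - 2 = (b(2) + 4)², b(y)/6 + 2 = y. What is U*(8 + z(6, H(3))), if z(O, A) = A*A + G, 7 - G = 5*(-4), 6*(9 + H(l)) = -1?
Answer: 4285/2 ≈ 2142.5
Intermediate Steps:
H(l) = -55/6 (H(l) = -9 + (⅙)*(-1) = -9 - ⅙ = -55/6)
G = 27 (G = 7 - 5*(-4) = 7 - 1*(-20) = 7 + 20 = 27)
b(y) = -12 + 6*y
U = 18 (U = 2 + ((-12 + 6*2) + 4)² = 2 + ((-12 + 12) + 4)² = 2 + (0 + 4)² = 2 + 4² = 2 + 16 = 18)
z(O, A) = 27 + A² (z(O, A) = A*A + 27 = A² + 27 = 27 + A²)
U*(8 + z(6, H(3))) = 18*(8 + (27 + (-55/6)²)) = 18*(8 + (27 + 3025/36)) = 18*(8 + 3997/36) = 18*(4285/36) = 4285/2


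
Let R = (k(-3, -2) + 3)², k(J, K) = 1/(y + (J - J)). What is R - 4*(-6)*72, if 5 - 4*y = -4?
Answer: 140929/81 ≈ 1739.9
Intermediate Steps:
y = 9/4 (y = 5/4 - ¼*(-4) = 5/4 + 1 = 9/4 ≈ 2.2500)
k(J, K) = 4/9 (k(J, K) = 1/(9/4 + (J - J)) = 1/(9/4 + 0) = 1/(9/4) = 4/9)
R = 961/81 (R = (4/9 + 3)² = (31/9)² = 961/81 ≈ 11.864)
R - 4*(-6)*72 = 961/81 - 4*(-6)*72 = 961/81 + 24*72 = 961/81 + 1728 = 140929/81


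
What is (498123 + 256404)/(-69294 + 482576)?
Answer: 754527/413282 ≈ 1.8257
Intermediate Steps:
(498123 + 256404)/(-69294 + 482576) = 754527/413282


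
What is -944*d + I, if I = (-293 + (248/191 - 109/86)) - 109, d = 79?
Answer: -1231588119/16426 ≈ -74978.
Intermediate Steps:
I = -6602743/16426 (I = (-293 + (248*(1/191) - 109*1/86)) - 109 = (-293 + (248/191 - 109/86)) - 109 = (-293 + 509/16426) - 109 = -4812309/16426 - 109 = -6602743/16426 ≈ -401.97)
-944*d + I = -944*79 - 6602743/16426 = -74576 - 6602743/16426 = -1231588119/16426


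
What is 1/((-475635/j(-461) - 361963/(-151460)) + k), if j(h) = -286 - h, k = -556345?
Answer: -1060220/592727149243 ≈ -1.7887e-6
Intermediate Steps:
1/((-475635/j(-461) - 361963/(-151460)) + k) = 1/((-475635/(-286 - 1*(-461)) - 361963/(-151460)) - 556345) = 1/((-475635/(-286 + 461) - 361963*(-1/151460)) - 556345) = 1/((-475635/175 + 361963/151460) - 556345) = 1/((-475635*1/175 + 361963/151460) - 556345) = 1/((-95127/35 + 361963/151460) - 556345) = 1/(-2879053343/1060220 - 556345) = 1/(-592727149243/1060220) = -1060220/592727149243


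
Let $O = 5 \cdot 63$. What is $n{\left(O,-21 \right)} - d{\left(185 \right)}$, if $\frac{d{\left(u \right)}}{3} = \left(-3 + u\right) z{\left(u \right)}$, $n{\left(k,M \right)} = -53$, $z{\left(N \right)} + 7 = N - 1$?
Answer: $-96695$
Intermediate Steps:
$O = 315$
$z{\left(N \right)} = -8 + N$ ($z{\left(N \right)} = -7 + \left(N - 1\right) = -7 + \left(-1 + N\right) = -8 + N$)
$d{\left(u \right)} = 3 \left(-8 + u\right) \left(-3 + u\right)$ ($d{\left(u \right)} = 3 \left(-3 + u\right) \left(-8 + u\right) = 3 \left(-8 + u\right) \left(-3 + u\right)$)
$n{\left(O,-21 \right)} - d{\left(185 \right)} = -53 - 3 \left(-8 + 185\right) \left(-3 + 185\right) = -53 - 3 \cdot 177 \cdot 182 = -53 - 96642 = -96695$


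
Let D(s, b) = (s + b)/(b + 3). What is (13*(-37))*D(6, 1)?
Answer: -3367/4 ≈ -841.75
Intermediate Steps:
D(s, b) = (b + s)/(3 + b)
(13*(-37))*D(6, 1) = (13*(-37))*((1 + 6)/(3 + 1)) = -481*7/4 = -3367/4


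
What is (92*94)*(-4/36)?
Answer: -8648/9 ≈ -960.89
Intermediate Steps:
(92*94)*(-4/36) = 8648*(-4*1/36) = 8648*(-1/9) = -8648/9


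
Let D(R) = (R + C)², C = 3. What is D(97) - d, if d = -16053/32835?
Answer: 109455351/10945 ≈ 10000.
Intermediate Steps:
D(R) = (3 + R)² (D(R) = (R + 3)² = (3 + R)²)
d = -5351/10945 (d = -16053*1/32835 = -5351/10945 ≈ -0.48890)
D(97) - d = (3 + 97)² - 1*(-5351/10945) = 100² + 5351/10945 = 10000 + 5351/10945 = 109455351/10945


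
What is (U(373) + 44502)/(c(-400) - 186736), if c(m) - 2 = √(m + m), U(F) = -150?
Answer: -690168864/2905798963 - 73920*I*√2/2905798963 ≈ -0.23751 - 3.5976e-5*I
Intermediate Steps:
c(m) = 2 + √2*√m (c(m) = 2 + √(m + m) = 2 + √(2*m) = 2 + √2*√m)
(U(373) + 44502)/(c(-400) - 186736) = (-150 + 44502)/((2 + √2*√(-400)) - 186736) = 44352/((2 + √2*(20*I)) - 186736) = 44352/((2 + 20*I*√2) - 186736) = 44352/(-186734 + 20*I*√2)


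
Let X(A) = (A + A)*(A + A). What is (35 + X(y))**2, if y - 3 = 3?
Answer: 32041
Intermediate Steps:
y = 6 (y = 3 + 3 = 6)
X(A) = 4*A**2 (X(A) = (2*A)*(2*A) = 4*A**2)
(35 + X(y))**2 = (35 + 4*6**2)**2 = (35 + 4*36)**2 = (35 + 144)**2 = 179**2 = 32041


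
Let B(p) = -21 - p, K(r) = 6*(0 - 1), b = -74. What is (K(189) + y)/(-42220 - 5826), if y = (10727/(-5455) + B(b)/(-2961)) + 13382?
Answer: -108010255559/388025621865 ≈ -0.27836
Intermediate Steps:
K(r) = -6 (K(r) = 6*(-1) = -6)
y = 216117424648/16152255 (y = (10727/(-5455) + (-21 - 1*(-74))/(-2961)) + 13382 = (10727*(-1/5455) + (-21 + 74)*(-1/2961)) + 13382 = (-10727/5455 + 53*(-1/2961)) + 13382 = (-10727/5455 - 53/2961) + 13382 = -32051762/16152255 + 13382 = 216117424648/16152255 ≈ 13380.)
(K(189) + y)/(-42220 - 5826) = (-6 + 216117424648/16152255)/(-42220 - 5826) = (216020511118/16152255)/(-48046) = (216020511118/16152255)*(-1/48046) = -108010255559/388025621865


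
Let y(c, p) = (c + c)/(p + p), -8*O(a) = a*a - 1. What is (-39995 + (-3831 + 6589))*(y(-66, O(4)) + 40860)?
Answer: -7614072812/5 ≈ -1.5228e+9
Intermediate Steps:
O(a) = ⅛ - a²/8 (O(a) = -(a*a - 1)/8 = -(a² - 1)/8 = -(-1 + a²)/8 = ⅛ - a²/8)
y(c, p) = c/p (y(c, p) = (2*c)/((2*p)) = (2*c)*(1/(2*p)) = c/p)
(-39995 + (-3831 + 6589))*(y(-66, O(4)) + 40860) = (-39995 + (-3831 + 6589))*(-66/(⅛ - ⅛*4²) + 40860) = (-39995 + 2758)*(-66/(⅛ - ⅛*16) + 40860) = -37237*(-66/(⅛ - 2) + 40860) = -37237*(-66/(-15/8) + 40860) = -37237*(-66*(-8/15) + 40860) = -37237*(176/5 + 40860) = -37237*204476/5 = -7614072812/5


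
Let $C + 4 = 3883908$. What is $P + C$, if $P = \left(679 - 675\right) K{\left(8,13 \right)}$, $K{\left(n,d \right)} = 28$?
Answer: $3884016$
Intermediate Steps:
$C = 3883904$ ($C = -4 + 3883908 = 3883904$)
$P = 112$ ($P = \left(679 - 675\right) 28 = 4 \cdot 28 = 112$)
$P + C = 112 + 3883904 = 3884016$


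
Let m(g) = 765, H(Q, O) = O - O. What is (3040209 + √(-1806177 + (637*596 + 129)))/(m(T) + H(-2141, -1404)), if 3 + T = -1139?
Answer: 337801/85 + 2*I*√356599/765 ≈ 3974.1 + 1.5612*I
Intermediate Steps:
T = -1142 (T = -3 - 1139 = -1142)
H(Q, O) = 0
(3040209 + √(-1806177 + (637*596 + 129)))/(m(T) + H(-2141, -1404)) = (3040209 + √(-1806177 + (637*596 + 129)))/(765 + 0) = (3040209 + √(-1806177 + (379652 + 129)))/765 = (3040209 + √(-1806177 + 379781))*(1/765) = (3040209 + √(-1426396))*(1/765) = (3040209 + 2*I*√356599)*(1/765) = 337801/85 + 2*I*√356599/765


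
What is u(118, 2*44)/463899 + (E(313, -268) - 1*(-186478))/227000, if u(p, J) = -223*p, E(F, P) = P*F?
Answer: 20809988003/52652536500 ≈ 0.39523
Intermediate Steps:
E(F, P) = F*P
u(118, 2*44)/463899 + (E(313, -268) - 1*(-186478))/227000 = -223*118/463899 + (313*(-268) - 1*(-186478))/227000 = -26314*1/463899 + (-83884 + 186478)*(1/227000) = -26314/463899 + 102594*(1/227000) = -26314/463899 + 51297/113500 = 20809988003/52652536500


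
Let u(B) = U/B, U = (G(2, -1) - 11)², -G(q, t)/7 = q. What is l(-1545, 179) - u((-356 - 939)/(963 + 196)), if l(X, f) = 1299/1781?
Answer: 258358816/461279 ≈ 560.09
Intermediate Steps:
G(q, t) = -7*q
l(X, f) = 1299/1781 (l(X, f) = 1299*(1/1781) = 1299/1781)
U = 625 (U = (-7*2 - 11)² = (-14 - 11)² = (-25)² = 625)
u(B) = 625/B
l(-1545, 179) - u((-356 - 939)/(963 + 196)) = 1299/1781 - 625/((-356 - 939)/(963 + 196)) = 1299/1781 - 625/((-1295/1159)) = 1299/1781 - 625/((-1295*1/1159)) = 1299/1781 - 625/(-1295/1159) = 1299/1781 - 625*(-1159)/1295 = 1299/1781 - 1*(-144875/259) = 1299/1781 + 144875/259 = 258358816/461279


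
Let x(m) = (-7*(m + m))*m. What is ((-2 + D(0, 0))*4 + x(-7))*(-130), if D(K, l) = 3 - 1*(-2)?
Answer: 87620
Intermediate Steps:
D(K, l) = 5 (D(K, l) = 3 + 2 = 5)
x(m) = -14*m**2 (x(m) = (-14*m)*m = -14*m**2)
((-2 + D(0, 0))*4 + x(-7))*(-130) = ((-2 + 5)*4 - 14*(-7)**2)*(-130) = (3*4 - 14*49)*(-130) = (12 - 686)*(-130) = -674*(-130) = 87620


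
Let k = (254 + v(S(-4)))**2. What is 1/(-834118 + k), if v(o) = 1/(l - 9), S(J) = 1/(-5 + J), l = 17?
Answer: -64/49250463 ≈ -1.2995e-6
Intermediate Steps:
v(o) = 1/8 (v(o) = 1/(17 - 9) = 1/8)
k = 4133089/64 (k = (254 + 1/8)**2 = (2033/8)**2 = 4133089/64 ≈ 64580.)
1/(-834118 + k) = 1/(-834118 + 4133089/64) = 1/(-49250463/64) = -64/49250463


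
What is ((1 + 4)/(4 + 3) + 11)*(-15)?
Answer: -1230/7 ≈ -175.71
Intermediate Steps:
((1 + 4)/(4 + 3) + 11)*(-15) = (5/7 + 11)*(-15) = (82/7)*(-15) = -1230/7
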